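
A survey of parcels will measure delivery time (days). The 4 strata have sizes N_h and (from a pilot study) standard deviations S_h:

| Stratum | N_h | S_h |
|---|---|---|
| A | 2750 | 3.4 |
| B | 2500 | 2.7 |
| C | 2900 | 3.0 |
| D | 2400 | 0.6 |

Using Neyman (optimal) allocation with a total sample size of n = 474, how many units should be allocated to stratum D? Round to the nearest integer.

Neyman allocation: n_h = n · N_h S_h / Σ N_i S_i, with n = 474.
  stratum A: N_h·S_h = 2750·3.4 = 9350.00
  stratum B: N_h·S_h = 2500·2.7 = 6750.00
  stratum C: N_h·S_h = 2900·3.0 = 8700.00
  stratum D: N_h·S_h = 2400·0.6 = 1440.00
Σ N_h S_h = 26240.00
n for stratum D = 474·1440.00/26240.00 = 26.012 → 26

26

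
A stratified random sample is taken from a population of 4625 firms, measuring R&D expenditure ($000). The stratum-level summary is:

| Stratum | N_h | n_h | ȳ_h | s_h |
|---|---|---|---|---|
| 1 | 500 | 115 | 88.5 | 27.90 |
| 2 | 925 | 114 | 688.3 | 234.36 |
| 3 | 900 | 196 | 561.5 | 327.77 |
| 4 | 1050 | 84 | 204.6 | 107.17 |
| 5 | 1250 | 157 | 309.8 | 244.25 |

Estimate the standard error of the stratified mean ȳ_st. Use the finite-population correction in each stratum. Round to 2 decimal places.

V̂(ȳ_st) = Σ W_h² (1 − n_h/N_h) s_h²/n_h, with W_h = N_h/N and N = 4625:
  stratum 1: (500/4625)²·(1 − 115/500)·27.90²/115 = 0.0609141
  stratum 2: (925/4625)²·(1 − 114/925)·234.36²/114 = 16.8967
  stratum 3: (900/4625)²·(1 − 196/900)·327.77²/196 = 16.2358
  stratum 4: (1050/4625)²·(1 − 84/1050)·107.17²/84 = 6.48351
  stratum 5: (1250/4625)²·(1 − 157/1250)·244.25²/157 = 24.2704
V̂(ȳ_st) = 63.9473
SE(ȳ_st) = √63.9473 = 7.9967

SE(ȳ_st) ≈ 8.00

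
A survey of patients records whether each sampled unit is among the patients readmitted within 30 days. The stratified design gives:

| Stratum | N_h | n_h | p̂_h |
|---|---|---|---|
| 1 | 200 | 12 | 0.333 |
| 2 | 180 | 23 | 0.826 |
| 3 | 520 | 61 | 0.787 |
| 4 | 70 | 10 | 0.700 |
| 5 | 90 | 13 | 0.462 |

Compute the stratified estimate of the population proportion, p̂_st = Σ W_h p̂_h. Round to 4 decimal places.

p̂_st ≈ 0.6746

N = 1060; stratum weights W_h = N_h/N.
p̂_st = Σ W_h p̂_h = (200·0.333 + 180·0.826 + 520·0.787 + 70·0.700 + 90·0.462)/1060 = 0.67462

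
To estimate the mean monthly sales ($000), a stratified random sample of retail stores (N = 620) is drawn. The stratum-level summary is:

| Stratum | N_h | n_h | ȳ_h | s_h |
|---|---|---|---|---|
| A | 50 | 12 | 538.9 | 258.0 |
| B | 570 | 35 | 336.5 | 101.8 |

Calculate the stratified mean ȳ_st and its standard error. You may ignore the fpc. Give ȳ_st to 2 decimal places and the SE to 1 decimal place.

ȳ_st ≈ 352.82, SE ≈ 16.9

ȳ_st = Σ W_h ȳ_h = (50·538.9 + 570·336.5)/620 = 352.82258
V̂(ȳ_st) = Σ W_h² s_h²/n_h, with W_h = N_h/N and N = 620:
  stratum A: (50/620)²·258.0²/12 = 36.0757
  stratum B: (570/620)²·101.8²/35 = 250.261
V̂(ȳ_st) = 286.337
SE(ȳ_st) = √286.337 = 16.9215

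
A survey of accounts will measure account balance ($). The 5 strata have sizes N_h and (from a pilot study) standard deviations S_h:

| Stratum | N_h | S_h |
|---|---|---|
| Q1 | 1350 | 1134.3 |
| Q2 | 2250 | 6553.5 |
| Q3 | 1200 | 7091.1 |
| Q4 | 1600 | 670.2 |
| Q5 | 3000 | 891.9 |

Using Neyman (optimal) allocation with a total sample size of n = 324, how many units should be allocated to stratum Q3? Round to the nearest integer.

Neyman allocation: n_h = n · N_h S_h / Σ N_i S_i, with n = 324.
  stratum Q1: N_h·S_h = 1350·1134.3 = 1531305.00
  stratum Q2: N_h·S_h = 2250·6553.5 = 14745375.00
  stratum Q3: N_h·S_h = 1200·7091.1 = 8509320.00
  stratum Q4: N_h·S_h = 1600·670.2 = 1072320.00
  stratum Q5: N_h·S_h = 3000·891.9 = 2675700.00
Σ N_h S_h = 28534020.00
n for stratum Q3 = 324·8509320.00/28534020.00 = 96.622 → 97

97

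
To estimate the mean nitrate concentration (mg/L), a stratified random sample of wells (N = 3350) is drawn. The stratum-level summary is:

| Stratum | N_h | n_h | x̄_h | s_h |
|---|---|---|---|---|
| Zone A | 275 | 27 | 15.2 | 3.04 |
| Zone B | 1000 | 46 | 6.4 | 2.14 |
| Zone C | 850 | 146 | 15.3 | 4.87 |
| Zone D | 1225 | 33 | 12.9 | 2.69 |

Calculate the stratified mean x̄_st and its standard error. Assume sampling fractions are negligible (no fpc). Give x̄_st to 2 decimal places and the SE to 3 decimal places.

x̄_st ≈ 11.76, SE ≈ 0.226

x̄_st = Σ W_h x̄_h = (275·15.2 + 1000·6.4 + 850·15.3 + 1225·12.9)/3350 = 11.75746
V̂(x̄_st) = Σ W_h² s_h²/n_h, with W_h = N_h/N and N = 3350:
  stratum Zone A: (275/3350)²·3.04²/27 = 0.00230653
  stratum Zone B: (1000/3350)²·2.14²/46 = 0.00887115
  stratum Zone C: (850/3350)²·4.87²/146 = 0.0104581
  stratum Zone D: (1225/3350)²·2.69²/33 = 0.0293206
V̂(x̄_st) = 0.0509564
SE(x̄_st) = √0.0509564 = 0.225735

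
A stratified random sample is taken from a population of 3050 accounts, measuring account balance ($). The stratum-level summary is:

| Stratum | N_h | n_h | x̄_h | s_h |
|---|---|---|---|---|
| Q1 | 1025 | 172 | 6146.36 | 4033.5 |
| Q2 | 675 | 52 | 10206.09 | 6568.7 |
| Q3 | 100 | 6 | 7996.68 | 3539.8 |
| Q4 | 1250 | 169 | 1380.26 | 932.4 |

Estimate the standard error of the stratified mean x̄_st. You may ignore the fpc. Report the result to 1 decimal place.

V̂(x̄_st) = Σ W_h² s_h²/n_h, with W_h = N_h/N and N = 3050:
  stratum Q1: (1025/3050)²·4033.5²/172 = 10682.8
  stratum Q2: (675/3050)²·6568.7²/52 = 40640.9
  stratum Q3: (100/3050)²·3539.8²/6 = 2244.95
  stratum Q4: (1250/3050)²·932.4²/169 = 864.049
V̂(x̄_st) = 54432.7
SE(x̄_st) = √54432.7 = 233.308

SE(x̄_st) ≈ 233.3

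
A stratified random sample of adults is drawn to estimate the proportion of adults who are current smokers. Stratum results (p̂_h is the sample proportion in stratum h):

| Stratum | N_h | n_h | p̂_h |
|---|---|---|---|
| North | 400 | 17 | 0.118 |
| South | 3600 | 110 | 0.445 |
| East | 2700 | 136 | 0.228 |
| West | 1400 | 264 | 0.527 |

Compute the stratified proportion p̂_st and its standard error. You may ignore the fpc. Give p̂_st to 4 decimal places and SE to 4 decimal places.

N = 8100; stratum weights W_h = N_h/N.
p̂_st = Σ W_h p̂_h = (400·0.118 + 3600·0.445 + 2700·0.228 + 1400·0.527)/8100 = 0.37069
V̂(p̂_st) = Σ W_h² p̂_h(1−p̂_h)/(n_h−1):
  stratum North: (400/8100)²·0.118·0.882/16 = 1.58628e-05
  stratum South: (3600/8100)²·0.445·0.555/109 = 0.000447571
  stratum East: (2700/8100)²·0.228·0.772/135 = 0.000144869
  stratum West: (1400/8100)²·0.527·0.473/263 = 2.83141e-05
V̂(p̂_st) = 0.000636617; SE = √V̂ = 0.0252313

p̂_st ≈ 0.3707, SE ≈ 0.0252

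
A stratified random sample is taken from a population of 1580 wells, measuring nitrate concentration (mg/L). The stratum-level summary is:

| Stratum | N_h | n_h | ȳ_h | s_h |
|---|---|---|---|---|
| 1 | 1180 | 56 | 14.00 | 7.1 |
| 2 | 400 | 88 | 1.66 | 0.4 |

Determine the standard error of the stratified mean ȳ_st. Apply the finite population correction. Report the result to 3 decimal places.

SE(ȳ_st) ≈ 0.692

V̂(ȳ_st) = Σ W_h² (1 − n_h/N_h) s_h²/n_h, with W_h = N_h/N and N = 1580:
  stratum 1: (1180/1580)²·(1 − 56/1180)·7.1²/56 = 0.478259
  stratum 2: (400/1580)²·(1 − 88/400)·0.4²/88 = 9.08945e-05
V̂(ȳ_st) = 0.47835
SE(ȳ_st) = √0.47835 = 0.691628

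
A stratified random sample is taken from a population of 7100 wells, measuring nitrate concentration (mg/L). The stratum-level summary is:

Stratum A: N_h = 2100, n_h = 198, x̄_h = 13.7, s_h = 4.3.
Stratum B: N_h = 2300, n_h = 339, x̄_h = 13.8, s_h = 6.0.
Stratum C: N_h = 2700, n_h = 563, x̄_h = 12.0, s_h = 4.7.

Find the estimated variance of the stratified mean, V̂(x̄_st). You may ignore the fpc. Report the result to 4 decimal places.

V̂(x̄_st) ≈ 0.0250

V̂(x̄_st) = Σ W_h² s_h²/n_h, with W_h = N_h/N and N = 7100:
  stratum A: (2100/7100)²·4.3²/198 = 0.00816946
  stratum B: (2300/7100)²·6.0²/339 = 0.011144
  stratum C: (2700/7100)²·4.7²/563 = 0.00567412
V̂(x̄_st) = 0.0249876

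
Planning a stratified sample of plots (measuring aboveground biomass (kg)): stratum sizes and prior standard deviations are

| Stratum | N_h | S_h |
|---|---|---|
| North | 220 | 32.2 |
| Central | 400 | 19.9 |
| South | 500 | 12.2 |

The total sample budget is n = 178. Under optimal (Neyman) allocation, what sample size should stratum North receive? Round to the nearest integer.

Neyman allocation: n_h = n · N_h S_h / Σ N_i S_i, with n = 178.
  stratum North: N_h·S_h = 220·32.2 = 7084.00
  stratum Central: N_h·S_h = 400·19.9 = 7960.00
  stratum South: N_h·S_h = 500·12.2 = 6100.00
Σ N_h S_h = 21144.00
n for stratum North = 178·7084.00/21144.00 = 59.636 → 60

60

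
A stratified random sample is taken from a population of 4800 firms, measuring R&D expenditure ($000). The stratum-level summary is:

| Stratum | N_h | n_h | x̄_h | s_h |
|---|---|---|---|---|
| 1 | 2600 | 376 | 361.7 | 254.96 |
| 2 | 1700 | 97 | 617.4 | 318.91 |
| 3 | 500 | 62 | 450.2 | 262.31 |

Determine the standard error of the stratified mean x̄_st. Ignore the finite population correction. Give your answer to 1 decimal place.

SE(x̄_st) ≈ 13.9

V̂(x̄_st) = Σ W_h² s_h²/n_h, with W_h = N_h/N and N = 4800:
  stratum 1: (2600/4800)²·254.96²/376 = 50.7248
  stratum 2: (1700/4800)²·318.91²/97 = 131.516
  stratum 3: (500/4800)²·262.31²/62 = 12.0419
V̂(x̄_st) = 194.283
SE(x̄_st) = √194.283 = 13.9385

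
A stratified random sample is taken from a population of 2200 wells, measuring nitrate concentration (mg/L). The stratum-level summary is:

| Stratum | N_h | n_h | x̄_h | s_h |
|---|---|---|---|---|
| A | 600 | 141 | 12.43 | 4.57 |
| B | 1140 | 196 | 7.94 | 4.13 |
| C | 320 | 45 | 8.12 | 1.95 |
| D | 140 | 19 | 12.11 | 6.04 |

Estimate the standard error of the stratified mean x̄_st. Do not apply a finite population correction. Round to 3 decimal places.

V̂(x̄_st) = Σ W_h² s_h²/n_h, with W_h = N_h/N and N = 2200:
  stratum A: (600/2200)²·4.57²/141 = 0.0110172
  stratum B: (1140/2200)²·4.13²/196 = 0.0233673
  stratum C: (320/2200)²·1.95²/45 = 0.00178777
  stratum D: (140/2200)²·6.04²/19 = 0.00777555
V̂(x̄_st) = 0.0439478
SE(x̄_st) = √0.0439478 = 0.209637

SE(x̄_st) ≈ 0.210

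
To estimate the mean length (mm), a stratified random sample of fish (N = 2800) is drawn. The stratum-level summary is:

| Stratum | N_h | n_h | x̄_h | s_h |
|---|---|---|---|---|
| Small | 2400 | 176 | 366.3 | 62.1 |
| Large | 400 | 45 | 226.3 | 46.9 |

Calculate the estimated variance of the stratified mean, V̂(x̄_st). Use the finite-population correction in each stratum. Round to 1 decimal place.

V̂(x̄_st) ≈ 15.8

V̂(x̄_st) = Σ W_h² (1 − n_h/N_h) s_h²/n_h, with W_h = N_h/N and N = 2800:
  stratum Small: (2400/2800)²·(1 − 176/2400)·62.1²/176 = 14.9177
  stratum Large: (400/2800)²·(1 − 45/400)·46.9²/45 = 0.885331
V̂(x̄_st) = 15.803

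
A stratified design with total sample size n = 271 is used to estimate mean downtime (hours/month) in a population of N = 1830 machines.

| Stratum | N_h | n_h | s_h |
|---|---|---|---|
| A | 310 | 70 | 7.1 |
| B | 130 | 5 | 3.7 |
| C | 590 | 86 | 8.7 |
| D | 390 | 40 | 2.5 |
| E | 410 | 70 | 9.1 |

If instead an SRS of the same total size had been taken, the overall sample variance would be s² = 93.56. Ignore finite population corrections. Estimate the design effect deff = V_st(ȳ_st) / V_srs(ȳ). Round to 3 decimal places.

V̂(ȳ_st) = Σ W_h² s_h²/n_h, with W_h = N_h/N and N = 1830:
  stratum A: (310/1830)²·7.1²/70 = 0.0206652
  stratum B: (130/1830)²·3.7²/5 = 0.0138171
  stratum C: (590/1830)²·8.7²/86 = 0.0914833
  stratum D: (390/1830)²·2.5²/40 = 0.00709655
  stratum E: (410/1830)²·9.1²/70 = 0.0593814
V_st = 0.192444
V_srs = s²/n = 93.56/271 = 0.34524
deff = V_st / V_srs = 0.192444/0.34524 = 0.5574

deff ≈ 0.557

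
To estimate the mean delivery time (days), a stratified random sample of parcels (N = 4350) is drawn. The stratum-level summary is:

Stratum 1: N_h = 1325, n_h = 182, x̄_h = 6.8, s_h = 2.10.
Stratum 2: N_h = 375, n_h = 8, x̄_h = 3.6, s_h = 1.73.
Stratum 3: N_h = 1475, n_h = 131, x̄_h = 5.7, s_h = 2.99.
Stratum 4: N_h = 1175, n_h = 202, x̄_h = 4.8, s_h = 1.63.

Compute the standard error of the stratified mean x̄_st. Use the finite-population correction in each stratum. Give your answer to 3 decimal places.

SE(x̄_st) ≈ 0.112

V̂(x̄_st) = Σ W_h² (1 − n_h/N_h) s_h²/n_h, with W_h = N_h/N and N = 4350:
  stratum 1: (1325/4350)²·(1 − 182/1325)·2.10²/182 = 0.00193933
  stratum 2: (375/4350)²·(1 − 8/375)·1.73²/8 = 0.00272095
  stratum 3: (1475/4350)²·(1 − 131/1475)·2.99²/131 = 0.00714963
  stratum 4: (1175/4350)²·(1 − 202/1175)·1.63²/202 = 0.000794687
V̂(x̄_st) = 0.0126046
SE(x̄_st) = √0.0126046 = 0.11227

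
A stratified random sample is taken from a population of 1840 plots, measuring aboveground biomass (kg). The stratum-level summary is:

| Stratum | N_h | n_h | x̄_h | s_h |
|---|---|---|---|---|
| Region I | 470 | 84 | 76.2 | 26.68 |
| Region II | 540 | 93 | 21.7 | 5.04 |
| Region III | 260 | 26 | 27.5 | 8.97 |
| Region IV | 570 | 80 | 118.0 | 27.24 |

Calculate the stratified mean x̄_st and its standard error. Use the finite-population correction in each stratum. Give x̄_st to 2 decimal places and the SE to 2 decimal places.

x̄_st = Σ W_h x̄_h = (470·76.2 + 540·21.7 + 260·27.5 + 570·118.0)/1840 = 66.27283
V̂(x̄_st) = Σ W_h² (1 − n_h/N_h) s_h²/n_h, with W_h = N_h/N and N = 1840:
  stratum Region I: (470/1840)²·(1 − 84/470)·26.68²/84 = 0.45409
  stratum Region II: (540/1840)²·(1 − 93/540)·5.04²/93 = 0.0194735
  stratum Region III: (260/1840)²·(1 − 26/260)·8.97²/26 = 0.0556116
  stratum Region IV: (570/1840)²·(1 − 80/570)·27.24²/80 = 0.765173
V̂(x̄_st) = 1.29435
SE(x̄_st) = √1.29435 = 1.13769

x̄_st ≈ 66.27, SE ≈ 1.14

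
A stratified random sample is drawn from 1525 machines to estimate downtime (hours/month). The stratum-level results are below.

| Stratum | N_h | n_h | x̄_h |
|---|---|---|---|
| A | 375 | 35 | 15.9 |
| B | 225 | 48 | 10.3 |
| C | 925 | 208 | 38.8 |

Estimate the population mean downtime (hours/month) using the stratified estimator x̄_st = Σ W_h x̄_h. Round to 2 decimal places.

N = Σ N_h = 1525. Stratum weights W_h = N_h/N.
x̄_st = (375·15.9 + 225·10.3 + 925·38.8) / 1525 = 28.9639

x̄_st ≈ 28.96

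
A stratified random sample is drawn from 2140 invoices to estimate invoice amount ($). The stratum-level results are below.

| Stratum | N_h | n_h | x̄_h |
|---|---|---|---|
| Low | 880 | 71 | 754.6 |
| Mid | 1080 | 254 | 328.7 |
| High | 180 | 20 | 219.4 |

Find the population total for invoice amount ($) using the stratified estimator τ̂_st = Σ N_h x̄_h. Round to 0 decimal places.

τ̂_st = Σ N_h x̄_h = 880·754.6 + 1080·328.7 + 180·219.4 = 1058536

τ̂_st ≈ 1058536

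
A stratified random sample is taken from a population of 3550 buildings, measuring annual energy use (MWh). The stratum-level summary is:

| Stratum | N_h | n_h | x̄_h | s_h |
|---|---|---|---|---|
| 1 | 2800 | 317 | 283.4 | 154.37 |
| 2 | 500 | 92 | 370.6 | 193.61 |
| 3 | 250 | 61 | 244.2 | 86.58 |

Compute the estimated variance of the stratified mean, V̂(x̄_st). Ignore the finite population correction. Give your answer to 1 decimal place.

V̂(x̄_st) ≈ 55.5

V̂(x̄_st) = Σ W_h² s_h²/n_h, with W_h = N_h/N and N = 3550:
  stratum 1: (2800/3550)²·154.37²/317 = 46.7655
  stratum 2: (500/3550)²·193.61²/92 = 8.0826
  stratum 3: (250/3550)²·86.58²/61 = 0.609437
V̂(x̄_st) = 55.4576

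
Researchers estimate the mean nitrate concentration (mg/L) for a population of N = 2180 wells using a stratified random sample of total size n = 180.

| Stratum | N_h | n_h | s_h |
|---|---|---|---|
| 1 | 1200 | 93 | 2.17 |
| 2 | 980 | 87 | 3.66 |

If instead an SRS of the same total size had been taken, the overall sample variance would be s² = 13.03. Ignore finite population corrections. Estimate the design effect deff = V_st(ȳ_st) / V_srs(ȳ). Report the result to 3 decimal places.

V̂(ȳ_st) = Σ W_h² s_h²/n_h, with W_h = N_h/N and N = 2180:
  stratum 1: (1200/2180)²·2.17²/93 = 0.0153421
  stratum 2: (980/2180)²·3.66²/87 = 0.0311159
V_st = 0.046458
V_srs = s²/n = 13.03/180 = 0.0723889
deff = V_st / V_srs = 0.046458/0.0723889 = 0.6418

deff ≈ 0.642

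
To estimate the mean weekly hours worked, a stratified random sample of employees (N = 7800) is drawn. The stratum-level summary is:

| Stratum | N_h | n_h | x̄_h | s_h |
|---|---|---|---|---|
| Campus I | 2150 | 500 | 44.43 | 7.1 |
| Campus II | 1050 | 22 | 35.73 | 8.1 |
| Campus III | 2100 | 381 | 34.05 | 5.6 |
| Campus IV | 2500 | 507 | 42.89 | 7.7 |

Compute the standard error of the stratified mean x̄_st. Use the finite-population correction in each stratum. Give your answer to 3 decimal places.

V̂(x̄_st) = Σ W_h² (1 − n_h/N_h) s_h²/n_h, with W_h = N_h/N and N = 7800:
  stratum Campus I: (2150/7800)²·(1 − 500/2150)·7.1²/500 = 0.00587868
  stratum Campus II: (1050/7800)²·(1 − 22/1050)·8.1²/22 = 0.0529103
  stratum Campus III: (2100/7800)²·(1 − 381/2100)·5.6²/381 = 0.00488379
  stratum Campus IV: (2500/7800)²·(1 − 507/2500)·7.7²/507 = 0.00957705
V̂(x̄_st) = 0.0732499
SE(x̄_st) = √0.0732499 = 0.270647

SE(x̄_st) ≈ 0.271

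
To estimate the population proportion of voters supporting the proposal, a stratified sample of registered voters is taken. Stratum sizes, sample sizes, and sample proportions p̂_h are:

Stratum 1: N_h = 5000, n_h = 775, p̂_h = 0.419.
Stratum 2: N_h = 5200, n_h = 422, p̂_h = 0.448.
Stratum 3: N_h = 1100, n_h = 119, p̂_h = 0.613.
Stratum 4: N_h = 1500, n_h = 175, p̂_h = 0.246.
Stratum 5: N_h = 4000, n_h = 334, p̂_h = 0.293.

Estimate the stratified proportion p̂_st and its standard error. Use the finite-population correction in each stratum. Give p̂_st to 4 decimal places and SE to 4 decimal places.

N = 16800; stratum weights W_h = N_h/N.
p̂_st = Σ W_h p̂_h = (5000·0.419 + 5200·0.448 + 1100·0.613 + 1500·0.246 + 4000·0.293)/16800 = 0.39523
V̂(p̂_st) = Σ W_h² (1 − n_h/N_h) p̂_h(1−p̂_h)/(n_h−1):
  stratum 1: (5000/16800)²·(1 − 775/5000)·0.419·0.581/774 = 2.35411e-05
  stratum 2: (5200/16800)²·(1 − 422/5200)·0.448·0.552/421 = 5.1709e-05
  stratum 3: (1100/16800)²·(1 − 119/1100)·0.613·0.387/118 = 7.68657e-06
  stratum 4: (1500/16800)²·(1 − 175/1500)·0.246·0.754/174 = 7.50664e-06
  stratum 5: (4000/16800)²·(1 − 334/4000)·0.293·0.707/333 = 3.23204e-05
V̂(p̂_st) = 0.000122764; SE = √V̂ = 0.0110799

p̂_st ≈ 0.3952, SE ≈ 0.0111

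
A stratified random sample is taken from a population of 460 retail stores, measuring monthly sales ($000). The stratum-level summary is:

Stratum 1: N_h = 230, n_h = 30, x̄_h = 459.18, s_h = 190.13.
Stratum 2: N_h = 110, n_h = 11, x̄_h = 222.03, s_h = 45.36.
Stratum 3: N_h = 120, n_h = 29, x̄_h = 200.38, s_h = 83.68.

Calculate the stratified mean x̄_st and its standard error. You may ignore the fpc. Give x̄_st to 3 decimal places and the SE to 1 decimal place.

x̄_st ≈ 334.957, SE ≈ 18.1

x̄_st = Σ W_h x̄_h = (230·459.18 + 110·222.03 + 120·200.38)/460 = 334.95717
V̂(x̄_st) = Σ W_h² s_h²/n_h, with W_h = N_h/N and N = 460:
  stratum 1: (230/460)²·190.13²/30 = 301.245
  stratum 2: (110/460)²·45.36²/11 = 10.696
  stratum 3: (120/460)²·83.68²/29 = 16.4321
V̂(x̄_st) = 328.373
SE(x̄_st) = √328.373 = 18.1211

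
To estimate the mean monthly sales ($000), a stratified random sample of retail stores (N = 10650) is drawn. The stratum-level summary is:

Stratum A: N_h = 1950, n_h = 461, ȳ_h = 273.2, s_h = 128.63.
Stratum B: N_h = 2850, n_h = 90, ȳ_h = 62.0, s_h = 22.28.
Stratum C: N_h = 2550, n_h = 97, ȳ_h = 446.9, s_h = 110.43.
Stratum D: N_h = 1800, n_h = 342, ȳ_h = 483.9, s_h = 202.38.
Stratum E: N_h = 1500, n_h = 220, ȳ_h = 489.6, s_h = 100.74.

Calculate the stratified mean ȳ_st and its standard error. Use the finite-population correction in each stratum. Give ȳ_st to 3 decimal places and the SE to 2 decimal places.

ȳ_st = Σ W_h ȳ_h = (1950·273.2 + 2850·62.0 + 2550·446.9 + 1800·483.9 + 1500·489.6)/10650 = 324.36197
V̂(ȳ_st) = Σ W_h² (1 − n_h/N_h) s_h²/n_h, with W_h = N_h/N and N = 10650:
  stratum A: (1950/10650)²·(1 − 461/1950)·128.63²/461 = 0.918785
  stratum B: (2850/10650)²·(1 − 90/2850)·22.28²/90 = 0.38251
  stratum C: (2550/10650)²·(1 − 97/2550)·110.43²/97 = 6.93331
  stratum D: (1800/10650)²·(1 − 342/1800)·202.38²/342 = 2.77102
  stratum E: (1500/10650)²·(1 − 220/1500)·100.74²/220 = 0.780878
V̂(ȳ_st) = 11.7865
SE(ȳ_st) = √11.7865 = 3.43315

ȳ_st ≈ 324.362, SE ≈ 3.43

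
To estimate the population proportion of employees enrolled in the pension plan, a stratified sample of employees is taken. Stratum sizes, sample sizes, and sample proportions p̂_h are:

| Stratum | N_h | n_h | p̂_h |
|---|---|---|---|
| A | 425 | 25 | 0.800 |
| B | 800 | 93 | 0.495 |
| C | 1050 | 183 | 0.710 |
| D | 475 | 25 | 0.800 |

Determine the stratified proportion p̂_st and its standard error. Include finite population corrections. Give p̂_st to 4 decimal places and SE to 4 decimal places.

N = 2750; stratum weights W_h = N_h/N.
p̂_st = Σ W_h p̂_h = (425·0.800 + 800·0.495 + 1050·0.710 + 475·0.800)/2750 = 0.67691
V̂(p̂_st) = Σ W_h² (1 − n_h/N_h) p̂_h(1−p̂_h)/(n_h−1):
  stratum A: (425/2750)²·(1 − 25/425)·0.800·0.200/24 = 0.000149862
  stratum B: (800/2750)²·(1 − 93/800)·0.495·0.505/92 = 0.000203214
  stratum C: (1050/2750)²·(1 − 183/1050)·0.710·0.290/182 = 0.000136185
  stratum D: (475/2750)²·(1 − 25/475)·0.800·0.200/24 = 0.00018843
V̂(p̂_st) = 0.00067769; SE = √V̂ = 0.0260325

p̂_st ≈ 0.6769, SE ≈ 0.0260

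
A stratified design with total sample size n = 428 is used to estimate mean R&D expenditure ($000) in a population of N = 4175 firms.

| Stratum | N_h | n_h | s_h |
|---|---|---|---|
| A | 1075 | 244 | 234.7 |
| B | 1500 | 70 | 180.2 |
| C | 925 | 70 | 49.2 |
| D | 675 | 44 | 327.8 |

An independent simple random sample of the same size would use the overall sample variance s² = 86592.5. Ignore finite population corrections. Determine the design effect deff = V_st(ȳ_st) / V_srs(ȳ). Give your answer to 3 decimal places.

V̂(ȳ_st) = Σ W_h² s_h²/n_h, with W_h = N_h/N and N = 4175:
  stratum A: (1075/4175)²·234.7²/244 = 14.9672
  stratum B: (1500/4175)²·180.2²/70 = 59.8799
  stratum C: (925/4175)²·49.2²/70 = 1.69747
  stratum D: (675/4175)²·327.8²/44 = 63.8351
V_st = 140.38
V_srs = s²/n = 86592.5/428 = 202.319
deff = V_st / V_srs = 140.38/202.319 = 0.6939

deff ≈ 0.694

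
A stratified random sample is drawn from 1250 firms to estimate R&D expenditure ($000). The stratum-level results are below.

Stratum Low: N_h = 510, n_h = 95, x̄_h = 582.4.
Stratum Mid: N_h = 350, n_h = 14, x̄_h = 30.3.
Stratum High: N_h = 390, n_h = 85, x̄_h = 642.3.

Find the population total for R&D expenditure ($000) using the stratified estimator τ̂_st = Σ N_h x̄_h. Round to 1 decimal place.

τ̂_st = Σ N_h x̄_h = 510·582.4 + 350·30.3 + 390·642.3 = 558126.0

τ̂_st ≈ 558126.0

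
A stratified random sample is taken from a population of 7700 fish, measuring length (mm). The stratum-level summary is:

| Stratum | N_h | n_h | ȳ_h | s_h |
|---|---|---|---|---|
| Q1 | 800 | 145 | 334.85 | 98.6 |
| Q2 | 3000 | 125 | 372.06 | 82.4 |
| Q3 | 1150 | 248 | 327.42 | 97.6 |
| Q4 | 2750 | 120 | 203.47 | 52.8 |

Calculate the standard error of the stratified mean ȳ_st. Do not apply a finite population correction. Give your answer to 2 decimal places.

SE(ȳ_st) ≈ 3.58

V̂(ȳ_st) = Σ W_h² s_h²/n_h, with W_h = N_h/N and N = 7700:
  stratum Q1: (800/7700)²·98.6²/145 = 0.723743
  stratum Q2: (3000/7700)²·82.4²/125 = 8.24528
  stratum Q3: (1150/7700)²·97.6²/248 = 0.856766
  stratum Q4: (2750/7700)²·52.8²/120 = 2.96327
V̂(ȳ_st) = 12.7891
SE(ȳ_st) = √12.7891 = 3.57618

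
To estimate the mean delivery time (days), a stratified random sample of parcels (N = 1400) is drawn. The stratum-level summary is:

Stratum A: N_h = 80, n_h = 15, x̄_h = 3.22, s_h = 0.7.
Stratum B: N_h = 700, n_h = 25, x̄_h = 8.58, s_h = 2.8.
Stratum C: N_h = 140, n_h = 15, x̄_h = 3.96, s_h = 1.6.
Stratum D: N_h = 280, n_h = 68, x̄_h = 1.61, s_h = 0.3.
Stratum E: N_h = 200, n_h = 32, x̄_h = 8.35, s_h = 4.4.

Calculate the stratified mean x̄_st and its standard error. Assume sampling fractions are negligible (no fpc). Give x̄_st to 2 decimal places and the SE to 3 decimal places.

x̄_st = Σ W_h x̄_h = (80·3.22 + 700·8.58 + 140·3.96 + 280·1.61 + 200·8.35)/1400 = 6.38486
V̂(x̄_st) = Σ W_h² s_h²/n_h, with W_h = N_h/N and N = 1400:
  stratum A: (80/1400)²·0.7²/15 = 0.000106667
  stratum B: (700/1400)²·2.8²/25 = 0.0784
  stratum C: (140/1400)²·1.6²/15 = 0.00170667
  stratum D: (280/1400)²·0.3²/68 = 5.29412e-05
  stratum E: (200/1400)²·4.4²/32 = 0.0123469
V̂(x̄_st) = 0.0926132
SE(x̄_st) = √0.0926132 = 0.304324

x̄_st ≈ 6.38, SE ≈ 0.304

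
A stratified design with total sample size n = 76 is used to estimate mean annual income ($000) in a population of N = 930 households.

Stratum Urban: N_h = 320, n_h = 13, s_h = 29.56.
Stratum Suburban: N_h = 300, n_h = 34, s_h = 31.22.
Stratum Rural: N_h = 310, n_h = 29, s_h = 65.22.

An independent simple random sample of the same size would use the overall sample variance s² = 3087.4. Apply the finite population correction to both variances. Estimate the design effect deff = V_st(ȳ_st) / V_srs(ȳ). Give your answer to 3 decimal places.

deff ≈ 0.672

V̂(ȳ_st) = Σ W_h² (1 − n_h/N_h) s_h²/n_h, with W_h = N_h/N and N = 930:
  stratum Urban: (320/930)²·(1 − 13/320)·29.56²/13 = 7.63463
  stratum Suburban: (300/930)²·(1 − 34/300)·31.22²/34 = 2.64499
  stratum Rural: (310/930)²·(1 − 29/310)·65.22²/29 = 14.7729
V_st = 25.0525
V_srs = (1 − 76/930)·3087.4/76 = 37.3039
deff = V_st / V_srs = 25.0525/37.3039 = 0.6716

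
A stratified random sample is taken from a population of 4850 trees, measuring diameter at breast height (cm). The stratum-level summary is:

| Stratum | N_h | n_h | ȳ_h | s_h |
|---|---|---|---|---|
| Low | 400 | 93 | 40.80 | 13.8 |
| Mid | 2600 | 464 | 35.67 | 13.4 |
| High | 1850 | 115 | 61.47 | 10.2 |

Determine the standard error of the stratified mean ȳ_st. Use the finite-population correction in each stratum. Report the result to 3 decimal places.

V̂(ȳ_st) = Σ W_h² (1 − n_h/N_h) s_h²/n_h, with W_h = N_h/N and N = 4850:
  stratum Low: (400/4850)²·(1 − 93/400)·13.8²/93 = 0.0106903
  stratum Mid: (2600/4850)²·(1 − 464/2600)·13.4²/464 = 0.0913656
  stratum High: (1850/4850)²·(1 − 115/1850)·10.2²/115 = 0.12345
V̂(ȳ_st) = 0.225506
SE(ȳ_st) = √0.225506 = 0.474874

SE(ȳ_st) ≈ 0.475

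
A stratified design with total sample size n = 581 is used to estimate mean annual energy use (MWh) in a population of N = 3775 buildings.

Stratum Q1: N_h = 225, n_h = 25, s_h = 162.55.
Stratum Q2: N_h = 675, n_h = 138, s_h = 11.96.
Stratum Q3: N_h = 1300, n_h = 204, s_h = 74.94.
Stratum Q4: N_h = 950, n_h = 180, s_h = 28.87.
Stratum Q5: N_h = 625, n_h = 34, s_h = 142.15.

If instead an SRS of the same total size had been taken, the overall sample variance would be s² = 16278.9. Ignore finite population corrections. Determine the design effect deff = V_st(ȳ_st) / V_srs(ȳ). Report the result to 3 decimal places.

V̂(ȳ_st) = Σ W_h² s_h²/n_h, with W_h = N_h/N and N = 3775:
  stratum Q1: (225/3775)²·162.55²/25 = 3.75461
  stratum Q2: (675/3775)²·11.96²/138 = 0.0331403
  stratum Q3: (1300/3775)²·74.94²/204 = 3.26475
  stratum Q4: (950/3775)²·28.87²/180 = 0.293248
  stratum Q5: (625/3775)²·142.15²/34 = 16.2907
V_st = 23.6365
V_srs = s²/n = 16278.9/581 = 28.0188
deff = V_st / V_srs = 23.6365/28.0188 = 0.8436

deff ≈ 0.844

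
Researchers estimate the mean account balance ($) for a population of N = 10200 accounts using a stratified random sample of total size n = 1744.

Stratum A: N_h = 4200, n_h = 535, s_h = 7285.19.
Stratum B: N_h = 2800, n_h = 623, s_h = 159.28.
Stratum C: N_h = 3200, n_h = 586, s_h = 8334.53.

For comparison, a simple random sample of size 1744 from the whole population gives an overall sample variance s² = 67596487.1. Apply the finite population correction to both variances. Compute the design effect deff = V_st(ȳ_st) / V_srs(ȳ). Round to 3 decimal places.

deff ≈ 0.753

V̂(ȳ_st) = Σ W_h² (1 − n_h/N_h) s_h²/n_h, with W_h = N_h/N and N = 10200:
  stratum A: (4200/10200)²·(1 − 535/4200)·7285.19²/535 = 14677.5
  stratum B: (2800/10200)²·(1 − 623/2800)·159.28²/623 = 2.38589
  stratum C: (3200/10200)²·(1 − 586/3200)·8334.53²/586 = 9530.59
V_st = 24210.4
V_srs = (1 − 1744/10200)·67596487.1/1744 = 32132.3
deff = V_st / V_srs = 24210.4/32132.3 = 0.7535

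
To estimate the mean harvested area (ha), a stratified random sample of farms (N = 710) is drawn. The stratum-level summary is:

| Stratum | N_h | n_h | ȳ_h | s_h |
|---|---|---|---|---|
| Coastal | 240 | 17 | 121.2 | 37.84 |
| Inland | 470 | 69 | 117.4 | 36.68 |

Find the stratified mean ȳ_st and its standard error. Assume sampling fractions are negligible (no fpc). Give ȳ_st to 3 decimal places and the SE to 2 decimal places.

ȳ_st = Σ W_h ȳ_h = (240·121.2 + 470·117.4)/710 = 118.68451
V̂(ȳ_st) = Σ W_h² s_h²/n_h, with W_h = N_h/N and N = 710:
  stratum Coastal: (240/710)²·37.84²/17 = 9.62408
  stratum Inland: (470/710)²·36.68²/69 = 8.54454
V̂(ȳ_st) = 18.1686
SE(ȳ_st) = √18.1686 = 4.26247

ȳ_st ≈ 118.685, SE ≈ 4.26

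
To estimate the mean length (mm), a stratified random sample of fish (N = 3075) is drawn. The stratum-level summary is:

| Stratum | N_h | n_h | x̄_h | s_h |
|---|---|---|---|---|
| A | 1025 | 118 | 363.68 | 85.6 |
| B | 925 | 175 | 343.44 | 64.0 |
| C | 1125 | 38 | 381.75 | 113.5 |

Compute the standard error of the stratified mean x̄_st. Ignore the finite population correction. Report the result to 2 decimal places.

SE(x̄_st) ≈ 7.38

V̂(x̄_st) = Σ W_h² s_h²/n_h, with W_h = N_h/N and N = 3075:
  stratum A: (1025/3075)²·85.6²/118 = 6.89959
  stratum B: (925/3075)²·64.0²/175 = 2.11795
  stratum C: (1125/3075)²·113.5²/38 = 45.3757
V̂(x̄_st) = 54.3932
SE(x̄_st) = √54.3932 = 7.37517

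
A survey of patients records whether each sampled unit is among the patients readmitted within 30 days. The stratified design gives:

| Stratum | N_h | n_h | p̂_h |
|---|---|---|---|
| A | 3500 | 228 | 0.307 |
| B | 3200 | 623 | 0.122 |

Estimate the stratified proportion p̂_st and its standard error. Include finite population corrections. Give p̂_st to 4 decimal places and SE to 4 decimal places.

N = 6700; stratum weights W_h = N_h/N.
p̂_st = Σ W_h p̂_h = (3500·0.307 + 3200·0.122)/6700 = 0.21864
V̂(p̂_st) = Σ W_h² (1 − n_h/N_h) p̂_h(1−p̂_h)/(n_h−1):
  stratum A: (3500/6700)²·(1 − 228/3500)·0.307·0.693/227 = 0.000239099
  stratum B: (3200/6700)²·(1 − 623/3200)·0.122·0.878/622 = 3.16358e-05
V̂(p̂_st) = 0.000270735; SE = √V̂ = 0.016454

p̂_st ≈ 0.2186, SE ≈ 0.0165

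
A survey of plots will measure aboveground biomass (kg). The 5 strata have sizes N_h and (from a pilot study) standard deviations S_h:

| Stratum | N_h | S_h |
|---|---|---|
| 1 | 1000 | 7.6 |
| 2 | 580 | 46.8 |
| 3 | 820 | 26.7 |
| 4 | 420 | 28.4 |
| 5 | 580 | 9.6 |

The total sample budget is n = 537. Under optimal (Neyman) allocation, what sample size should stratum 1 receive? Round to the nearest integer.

Neyman allocation: n_h = n · N_h S_h / Σ N_i S_i, with n = 537.
  stratum 1: N_h·S_h = 1000·7.6 = 7600.00
  stratum 2: N_h·S_h = 580·46.8 = 27144.00
  stratum 3: N_h·S_h = 820·26.7 = 21894.00
  stratum 4: N_h·S_h = 420·28.4 = 11928.00
  stratum 5: N_h·S_h = 580·9.6 = 5568.00
Σ N_h S_h = 74134.00
n for stratum 1 = 537·7600.00/74134.00 = 55.052 → 55

55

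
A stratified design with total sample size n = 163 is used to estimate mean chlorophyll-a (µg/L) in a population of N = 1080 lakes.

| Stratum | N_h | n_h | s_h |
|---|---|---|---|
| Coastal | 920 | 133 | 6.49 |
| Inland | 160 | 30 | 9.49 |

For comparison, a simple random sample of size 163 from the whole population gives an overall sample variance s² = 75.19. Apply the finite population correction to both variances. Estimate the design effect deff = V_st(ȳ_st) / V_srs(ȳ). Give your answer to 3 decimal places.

deff ≈ 0.639

V̂(ȳ_st) = Σ W_h² (1 − n_h/N_h) s_h²/n_h, with W_h = N_h/N and N = 1080:
  stratum Coastal: (920/1080)²·(1 − 133/920)·6.49²/133 = 0.196586
  stratum Inland: (160/1080)²·(1 − 30/160)·9.49²/30 = 0.0535337
V_st = 0.25012
V_srs = (1 − 163/1080)·75.19/163 = 0.391668
deff = V_st / V_srs = 0.25012/0.391668 = 0.6386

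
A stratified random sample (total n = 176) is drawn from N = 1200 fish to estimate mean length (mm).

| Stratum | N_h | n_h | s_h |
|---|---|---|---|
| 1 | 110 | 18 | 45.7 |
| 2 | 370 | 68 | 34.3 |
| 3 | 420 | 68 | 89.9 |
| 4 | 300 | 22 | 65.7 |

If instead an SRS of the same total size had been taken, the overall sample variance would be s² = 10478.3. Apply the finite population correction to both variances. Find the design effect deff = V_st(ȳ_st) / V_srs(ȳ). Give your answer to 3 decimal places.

V̂(ȳ_st) = Σ W_h² (1 − n_h/N_h) s_h²/n_h, with W_h = N_h/N and N = 1200:
  stratum 1: (110/1200)²·(1 − 18/110)·45.7²/18 = 0.815414
  stratum 2: (370/1200)²·(1 − 68/370)·34.3²/68 = 1.34253
  stratum 3: (420/1200)²·(1 − 68/420)·89.9²/68 = 12.2023
  stratum 4: (300/1200)²·(1 − 22/300)·65.7²/22 = 11.3635
V_st = 25.7237
V_srs = (1 − 176/1200)·10478.3/176 = 50.8039
deff = V_st / V_srs = 25.7237/50.8039 = 0.5063

deff ≈ 0.506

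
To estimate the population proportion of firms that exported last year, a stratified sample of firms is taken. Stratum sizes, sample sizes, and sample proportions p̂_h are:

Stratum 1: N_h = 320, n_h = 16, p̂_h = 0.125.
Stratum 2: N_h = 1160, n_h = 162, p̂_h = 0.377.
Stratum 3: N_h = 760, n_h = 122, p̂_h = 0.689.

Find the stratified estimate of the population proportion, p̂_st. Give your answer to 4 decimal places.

p̂_st ≈ 0.4469

N = 2240; stratum weights W_h = N_h/N.
p̂_st = Σ W_h p̂_h = (320·0.125 + 1160·0.377 + 760·0.689)/2240 = 0.44686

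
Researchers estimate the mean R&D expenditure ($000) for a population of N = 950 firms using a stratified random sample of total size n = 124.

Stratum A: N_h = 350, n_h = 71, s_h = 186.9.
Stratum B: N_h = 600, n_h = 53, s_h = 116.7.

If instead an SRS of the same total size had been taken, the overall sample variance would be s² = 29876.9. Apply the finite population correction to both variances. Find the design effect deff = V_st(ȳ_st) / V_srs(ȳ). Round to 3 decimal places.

deff ≈ 0.700

V̂(ȳ_st) = Σ W_h² (1 − n_h/N_h) s_h²/n_h, with W_h = N_h/N and N = 950:
  stratum A: (350/950)²·(1 − 71/350)·186.9²/71 = 53.2335
  stratum B: (600/950)²·(1 − 53/600)·116.7²/53 = 93.4452
V_st = 146.679
V_srs = (1 − 124/950)·29876.9/124 = 209.493
deff = V_st / V_srs = 146.679/209.493 = 0.7002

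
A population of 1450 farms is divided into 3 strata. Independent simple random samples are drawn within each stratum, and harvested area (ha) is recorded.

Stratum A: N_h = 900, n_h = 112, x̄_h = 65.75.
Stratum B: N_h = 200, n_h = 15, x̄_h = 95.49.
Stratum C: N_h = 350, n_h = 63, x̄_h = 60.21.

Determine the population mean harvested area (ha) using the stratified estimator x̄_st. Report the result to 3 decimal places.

N = Σ N_h = 1450. Stratum weights W_h = N_h/N.
x̄_st = (900·65.75 + 200·95.49 + 350·60.21) / 1450 = 68.51483

x̄_st ≈ 68.515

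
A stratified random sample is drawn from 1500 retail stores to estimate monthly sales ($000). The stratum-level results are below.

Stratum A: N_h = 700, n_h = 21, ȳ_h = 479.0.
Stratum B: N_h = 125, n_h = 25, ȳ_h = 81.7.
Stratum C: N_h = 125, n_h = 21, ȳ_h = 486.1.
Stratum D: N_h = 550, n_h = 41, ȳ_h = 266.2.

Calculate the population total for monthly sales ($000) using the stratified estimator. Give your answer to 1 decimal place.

τ̂_st = Σ N_h ȳ_h = 700·479.0 + 125·81.7 + 125·486.1 + 550·266.2 = 552685.0

τ̂_st ≈ 552685.0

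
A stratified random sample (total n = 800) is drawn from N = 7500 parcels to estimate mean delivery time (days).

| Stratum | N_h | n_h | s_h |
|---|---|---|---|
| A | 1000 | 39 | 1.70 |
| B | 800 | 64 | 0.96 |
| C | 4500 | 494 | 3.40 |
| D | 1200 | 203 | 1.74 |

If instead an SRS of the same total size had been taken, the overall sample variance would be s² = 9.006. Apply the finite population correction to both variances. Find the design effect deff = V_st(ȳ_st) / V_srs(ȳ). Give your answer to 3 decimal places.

deff ≈ 0.918

V̂(ȳ_st) = Σ W_h² (1 − n_h/N_h) s_h²/n_h, with W_h = N_h/N and N = 7500:
  stratum A: (1000/7500)²·(1 − 39/1000)·1.70²/39 = 0.001266
  stratum B: (800/7500)²·(1 − 64/800)·0.96²/64 = 0.000150733
  stratum C: (4500/7500)²·(1 − 494/4500)·3.40²/494 = 0.00749949
  stratum D: (1200/7500)²·(1 − 203/1200)·1.74²/203 = 0.000317217
V_st = 0.00923344
V_srs = (1 − 800/7500)·9.006/800 = 0.0100567
deff = V_st / V_srs = 0.00923344/0.0100567 = 0.9181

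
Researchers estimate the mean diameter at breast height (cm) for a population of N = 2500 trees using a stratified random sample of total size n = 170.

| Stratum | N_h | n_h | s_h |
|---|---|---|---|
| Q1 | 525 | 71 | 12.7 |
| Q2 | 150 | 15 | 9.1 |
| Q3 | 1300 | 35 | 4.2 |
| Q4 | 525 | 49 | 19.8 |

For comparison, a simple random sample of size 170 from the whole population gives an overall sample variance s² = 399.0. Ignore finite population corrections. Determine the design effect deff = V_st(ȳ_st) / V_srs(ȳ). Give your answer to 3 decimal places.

V̂(ȳ_st) = Σ W_h² s_h²/n_h, with W_h = N_h/N and N = 2500:
  stratum Q1: (525/2500)²·12.7²/71 = 0.100182
  stratum Q2: (150/2500)²·9.1²/15 = 0.0198744
  stratum Q3: (1300/2500)²·4.2²/35 = 0.136282
  stratum Q4: (525/2500)²·19.8²/49 = 0.352836
V_st = 0.609174
V_srs = s²/n = 399.0/170 = 2.34706
deff = V_st / V_srs = 0.609174/2.34706 = 0.2595

deff ≈ 0.260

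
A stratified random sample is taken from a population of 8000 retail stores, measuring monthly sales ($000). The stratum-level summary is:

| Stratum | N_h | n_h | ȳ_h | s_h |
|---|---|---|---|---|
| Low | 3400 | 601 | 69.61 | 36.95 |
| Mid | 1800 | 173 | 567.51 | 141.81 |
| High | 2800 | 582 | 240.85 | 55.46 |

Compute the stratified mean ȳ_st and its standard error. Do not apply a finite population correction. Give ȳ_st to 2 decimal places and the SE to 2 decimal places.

ȳ_st ≈ 241.57, SE ≈ 2.63

ȳ_st = Σ W_h ȳ_h = (3400·69.61 + 1800·567.51 + 2800·240.85)/8000 = 241.57150
V̂(ȳ_st) = Σ W_h² s_h²/n_h, with W_h = N_h/N and N = 8000:
  stratum Low: (3400/8000)²·36.95²/601 = 0.410329
  stratum Mid: (1800/8000)²·141.81²/173 = 5.88481
  stratum High: (2800/8000)²·55.46²/582 = 0.6474
V̂(ȳ_st) = 6.94254
SE(ȳ_st) = √6.94254 = 2.63487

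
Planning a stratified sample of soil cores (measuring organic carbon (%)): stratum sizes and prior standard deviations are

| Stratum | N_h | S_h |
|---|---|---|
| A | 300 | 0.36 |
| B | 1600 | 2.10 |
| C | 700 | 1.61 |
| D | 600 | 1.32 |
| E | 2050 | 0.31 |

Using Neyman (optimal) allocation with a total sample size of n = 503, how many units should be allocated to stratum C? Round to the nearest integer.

Neyman allocation: n_h = n · N_h S_h / Σ N_i S_i, with n = 503.
  stratum A: N_h·S_h = 300·0.36 = 108.00
  stratum B: N_h·S_h = 1600·2.10 = 3360.00
  stratum C: N_h·S_h = 700·1.61 = 1127.00
  stratum D: N_h·S_h = 600·1.32 = 792.00
  stratum E: N_h·S_h = 2050·0.31 = 635.50
Σ N_h S_h = 6022.50
n for stratum C = 503·1127.00/6022.50 = 94.127 → 94

94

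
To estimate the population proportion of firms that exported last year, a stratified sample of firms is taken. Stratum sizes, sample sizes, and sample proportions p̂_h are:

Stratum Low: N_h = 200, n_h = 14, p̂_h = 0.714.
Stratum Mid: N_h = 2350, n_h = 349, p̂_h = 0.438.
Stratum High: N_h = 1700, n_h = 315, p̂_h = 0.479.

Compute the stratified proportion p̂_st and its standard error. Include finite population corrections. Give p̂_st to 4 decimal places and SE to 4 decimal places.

p̂_st ≈ 0.4674, SE ≈ 0.0179

N = 4250; stratum weights W_h = N_h/N.
p̂_st = Σ W_h p̂_h = (200·0.714 + 2350·0.438 + 1700·0.479)/4250 = 0.46739
V̂(p̂_st) = Σ W_h² (1 − n_h/N_h) p̂_h(1−p̂_h)/(n_h−1):
  stratum Low: (200/4250)²·(1 − 14/200)·0.714·0.286/13 = 3.23509e-05
  stratum Mid: (2350/4250)²·(1 − 349/2350)·0.438·0.562/348 = 0.000184149
  stratum High: (1700/4250)²·(1 − 315/1700)·0.479·0.521/314 = 0.000103601
V̂(p̂_st) = 0.000320101; SE = √V̂ = 0.0178914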